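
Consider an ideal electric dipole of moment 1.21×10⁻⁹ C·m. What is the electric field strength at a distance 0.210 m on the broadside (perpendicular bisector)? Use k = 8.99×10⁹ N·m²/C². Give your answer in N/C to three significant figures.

E ≈ 1170 N/C

In the equatorial plane E = kp/r³.
E = (8.99×10⁹)(1.21×10⁻⁹) / (0.210)³ = 1175 N/C.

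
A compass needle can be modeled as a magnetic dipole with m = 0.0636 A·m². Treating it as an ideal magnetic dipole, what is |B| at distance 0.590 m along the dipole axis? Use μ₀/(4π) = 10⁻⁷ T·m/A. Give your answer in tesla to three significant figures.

B ≈ 6.19×10⁻⁸ T

On axis B = (μ₀/4π)·2m/r³.
B = 2·(10⁻⁷)·(0.0636) / (0.590)³ = 6.193×10⁻⁸ T.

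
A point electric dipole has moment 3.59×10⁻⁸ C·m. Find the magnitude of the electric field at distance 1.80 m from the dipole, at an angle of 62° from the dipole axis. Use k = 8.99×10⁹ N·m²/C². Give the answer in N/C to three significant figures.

At angle θ the dipole field magnitude is E = (kp/r³)·√(1 + 3cos²θ).
kp/r³ = (8.99×10⁹)(3.59×10⁻⁸) / (1.80)³ = 55.34 N/C.
√(1 + 3cos²62°) = √(1 + 3·0.2204) = √1.6612 ≈ 1.2889.
E ≈ 55.34 × 1.289 = 71.33 N/C.

E ≈ 71.3 N/C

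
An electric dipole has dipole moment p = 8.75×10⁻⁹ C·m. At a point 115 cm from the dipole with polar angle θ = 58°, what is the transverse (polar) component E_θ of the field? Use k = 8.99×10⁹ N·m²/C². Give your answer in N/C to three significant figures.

For a dipole, E_θ = (kp sinθ)/r³.
kp/r³ = (8.99×10⁹)(8.75×10⁻⁹)/(1.15)³ = 51.72 N/C.
E_θ = 51.72·sin58° = 43.86 N/C.

E_θ ≈ 43.9 N/C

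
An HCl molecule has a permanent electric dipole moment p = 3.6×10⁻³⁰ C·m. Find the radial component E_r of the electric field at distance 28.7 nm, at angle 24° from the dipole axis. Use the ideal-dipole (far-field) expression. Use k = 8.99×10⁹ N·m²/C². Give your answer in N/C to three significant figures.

E_r ≈ 2500 N/C

For a dipole, E_r = (2kp cosθ)/r³.
kp/r³ = (8.99×10⁹)(3.60×10⁻³⁰)/(2.87×10⁻⁸)³ = 1369 N/C.
E_r = 2·1369·cos24° = 2501 N/C.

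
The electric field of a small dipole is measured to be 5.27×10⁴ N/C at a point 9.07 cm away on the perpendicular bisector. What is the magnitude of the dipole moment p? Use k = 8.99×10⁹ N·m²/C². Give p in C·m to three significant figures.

In the equatorial plane E = kp/r³, so p = Er³/(k).
p = (5.27×10⁴)·(0.0907)³ / (8.99×10⁹) = 4.374×10⁻⁹ C·m.

p ≈ 4.37×10⁻⁹ C·m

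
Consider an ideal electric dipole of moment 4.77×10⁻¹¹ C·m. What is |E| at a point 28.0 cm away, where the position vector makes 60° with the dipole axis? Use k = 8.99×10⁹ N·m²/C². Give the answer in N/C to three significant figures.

E ≈ 25.8 N/C

At angle θ the dipole field magnitude is E = (kp/r³)·√(1 + 3cos²θ).
kp/r³ = (8.99×10⁹)(4.77×10⁻¹¹) / (0.280)³ = 19.53 N/C.
√(1 + 3cos²60°) = √(1 + 3·0.2500) = √1.7500 ≈ 1.3229.
E ≈ 19.53 × 1.323 = 25.84 N/C.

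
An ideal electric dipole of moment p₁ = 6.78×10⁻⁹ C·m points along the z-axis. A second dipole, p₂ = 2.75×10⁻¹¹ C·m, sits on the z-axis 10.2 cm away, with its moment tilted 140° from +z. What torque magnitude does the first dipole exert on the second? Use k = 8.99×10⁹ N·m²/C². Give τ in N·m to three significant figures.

The second dipole sits on the axis of the first, so the field there is axial: E₁ = 2kp₁/r³ along +z.
E₁ = 2(8.99×10⁹)(6.78×10⁻⁹)/(0.102)³ = 1.149×10⁵ N/C.
Torque on the second dipole: τ = p₂ E₁ sinθ.
τ = (2.75×10⁻¹¹)(1.149×10⁵)·sin140° = 2.031×10⁻⁶ N·m.

τ ≈ 2.03×10⁻⁶ N·m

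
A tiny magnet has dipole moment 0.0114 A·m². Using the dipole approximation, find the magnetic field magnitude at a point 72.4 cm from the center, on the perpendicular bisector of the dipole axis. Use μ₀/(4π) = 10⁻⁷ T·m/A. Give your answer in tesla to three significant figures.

B ≈ 3.00×10⁻⁹ T

In the equatorial plane B = (μ₀/4π)·m/r³ (half the axial value).
B = (10⁻⁷)·(0.0114) / (0.724)³ = 3.004×10⁻⁹ T.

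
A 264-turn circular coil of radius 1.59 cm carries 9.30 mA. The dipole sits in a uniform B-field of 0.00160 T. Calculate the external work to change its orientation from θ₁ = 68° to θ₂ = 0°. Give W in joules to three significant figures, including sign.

W ≈ -1.95×10⁻⁶ J

m = NIA = NIπa² = 264·(0.00930)·π·(0.0159)² = 0.00195 A·m².
W_ext = ΔU = −mB cosθ₂ + mB cosθ₁ = mB(cosθ₁ − cosθ₂).
W = (0.00195)(0.00160)·(cos68° − cos0°) = (3.120×10⁻⁶)·(-0.6254) = -1.951×10⁻⁶ J.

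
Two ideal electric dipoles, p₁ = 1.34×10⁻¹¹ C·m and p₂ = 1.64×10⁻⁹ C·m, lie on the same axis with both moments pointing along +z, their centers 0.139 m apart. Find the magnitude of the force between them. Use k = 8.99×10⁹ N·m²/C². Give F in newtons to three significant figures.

F ≈ 3.18×10⁻⁶ N

On-axis field of dipole 1 at distance r: E = 2kp₁/r³. Force on dipole 2 is F = p₂·dE/dr (gradient along axis).
dE/dr = −6kp₁/r⁴, so |F| = 6kp₁p₂/r⁴ (attractive for aligned moments).
F = 6(8.99×10⁹)(1.34×10⁻¹¹)(1.64×10⁻⁹)/(0.139)⁴ = 3.175×10⁻⁶ N.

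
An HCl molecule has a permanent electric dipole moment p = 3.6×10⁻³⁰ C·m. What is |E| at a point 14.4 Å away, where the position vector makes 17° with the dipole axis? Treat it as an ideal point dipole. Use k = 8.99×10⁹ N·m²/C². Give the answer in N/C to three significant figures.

E ≈ 2.10×10⁷ N/C

At angle θ the dipole field magnitude is E = (kp/r³)·√(1 + 3cos²θ).
kp/r³ = (8.99×10⁹)(3.60×10⁻³⁰) / (1.44×10⁻⁹)³ = 1.084×10⁷ N/C.
√(1 + 3cos²17°) = √(1 + 3·0.9145) = √3.7436 ≈ 1.9348.
E ≈ 1.084×10⁷ × 1.935 = 2.097×10⁷ N/C.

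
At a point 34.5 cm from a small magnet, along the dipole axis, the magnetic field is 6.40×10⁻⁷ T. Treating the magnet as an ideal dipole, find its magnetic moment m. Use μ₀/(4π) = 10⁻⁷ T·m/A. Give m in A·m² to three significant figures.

On axis B = (μ₀/4π)·2m/r³, so m = Br³·4π/(μ₀·2).
m = (6.40×10⁻⁷)·(0.345)³ / (2·10⁻⁷) = 0.1314 A·m².

m ≈ 0.131 A·m²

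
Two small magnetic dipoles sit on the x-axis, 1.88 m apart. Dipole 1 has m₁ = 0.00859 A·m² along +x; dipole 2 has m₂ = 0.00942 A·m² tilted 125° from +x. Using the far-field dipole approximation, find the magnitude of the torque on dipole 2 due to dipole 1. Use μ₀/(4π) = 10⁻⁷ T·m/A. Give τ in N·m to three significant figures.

Dipole B is on the axis of dipole A, so B₁ there is axial: B₁ = (μ₀/4π)·2m₁/r³ along +x.
B₁ = 2(10⁻⁷)(0.00859)/(1.88)³ = 2.586×10⁻¹⁰ T.
τ = m₂ B₁ sinθ.
τ = (0.00942)(2.586×10⁻¹⁰)·sin125° = 1.995×10⁻¹² N·m.

τ ≈ 2.00×10⁻¹² N·m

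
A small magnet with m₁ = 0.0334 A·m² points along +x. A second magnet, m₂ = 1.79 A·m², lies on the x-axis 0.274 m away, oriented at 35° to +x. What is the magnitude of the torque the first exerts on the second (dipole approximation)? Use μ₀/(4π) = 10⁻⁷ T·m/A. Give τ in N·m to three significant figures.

τ ≈ 3.33×10⁻⁷ N·m

Dipole B is on the axis of dipole A, so B₁ there is axial: B₁ = (μ₀/4π)·2m₁/r³ along +x.
B₁ = 2(10⁻⁷)(0.0334)/(0.274)³ = 3.247×10⁻⁷ T.
τ = m₂ B₁ sinθ.
τ = (1.79)(3.247×10⁻⁷)·sin35° = 3.334×10⁻⁷ N·m.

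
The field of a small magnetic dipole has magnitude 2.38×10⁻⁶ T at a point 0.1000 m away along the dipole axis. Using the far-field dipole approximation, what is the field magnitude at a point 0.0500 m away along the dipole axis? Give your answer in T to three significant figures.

B ≈ 1.90×10⁻⁵ T

Dipole fields scale as 1/r³ in the far field; the geometry is the same at both points.
B₂ = B₁ · (r₁/r₂)³ = 2.38×10⁻⁶ · (0.1000/0.0500)³.
(r₁/r₂)³ = (2)³ = 8.
B₂ ≈ 1.904×10⁻⁵ T.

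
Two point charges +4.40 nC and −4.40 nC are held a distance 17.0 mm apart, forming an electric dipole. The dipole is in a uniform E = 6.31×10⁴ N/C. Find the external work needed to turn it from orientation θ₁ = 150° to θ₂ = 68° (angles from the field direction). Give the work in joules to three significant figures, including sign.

W ≈ -5.86×10⁻⁶ J

Dipole moment p = qd = (4.40×10⁻⁹ C)(0.0170 m) = 7.48×10⁻¹¹ C·m.
W_ext = ΔU = U(θ₂) − U(θ₁) = −pE cosθ₂ − (−pE cosθ₁) = pE(cosθ₁ − cosθ₂).
W = (7.48×10⁻¹¹)(6.31×10⁴)·(cos150° − cos68°) = (4.720×10⁻⁶)·(-1.2406) = -5.856×10⁻⁶ J.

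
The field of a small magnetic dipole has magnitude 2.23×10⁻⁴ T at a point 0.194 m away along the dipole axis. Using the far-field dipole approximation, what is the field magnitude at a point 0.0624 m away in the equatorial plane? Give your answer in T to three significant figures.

Dipole fields scale as 1/r³ in the far field.
The axial field is twice the equatorial field at the same r, so the geometry factor is 1/2.
B₂ = B₁ · (1/2) · (r₁/r₂)³ = 2.23×10⁻⁴ · 0.5 · (0.194/0.0624)³.
(r₁/r₂)³ = (3.109)³ = 30.05.
B₂ ≈ 0.003351 T.

B ≈ 0.00335 T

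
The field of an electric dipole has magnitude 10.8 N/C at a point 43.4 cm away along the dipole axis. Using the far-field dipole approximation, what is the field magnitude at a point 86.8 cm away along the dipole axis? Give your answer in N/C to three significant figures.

E ≈ 1.35 N/C

Dipole fields scale as 1/r³ in the far field; the geometry is the same at both points.
E₂ = E₁ · (r₁/r₂)³ = 10.8 · (43.4/86.8)³.
(r₁/r₂)³ = (0.5)³ = 0.125.
E₂ ≈ 1.350 N/C.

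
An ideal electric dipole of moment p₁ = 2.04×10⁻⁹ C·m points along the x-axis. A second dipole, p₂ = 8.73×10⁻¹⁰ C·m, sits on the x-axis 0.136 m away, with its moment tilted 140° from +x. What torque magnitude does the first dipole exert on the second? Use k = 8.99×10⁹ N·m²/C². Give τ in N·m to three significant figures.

τ ≈ 8.18×10⁻⁶ N·m

The second dipole sits on the axis of the first, so the field there is axial: E₁ = 2kp₁/r³ along +x.
E₁ = 2(8.99×10⁹)(2.04×10⁻⁹)/(0.136)³ = 1.458×10⁴ N/C.
Torque on the second dipole: τ = p₂ E₁ sinθ.
τ = (8.73×10⁻¹⁰)(1.458×10⁴)·sin140° = 8.182×10⁻⁶ N·m.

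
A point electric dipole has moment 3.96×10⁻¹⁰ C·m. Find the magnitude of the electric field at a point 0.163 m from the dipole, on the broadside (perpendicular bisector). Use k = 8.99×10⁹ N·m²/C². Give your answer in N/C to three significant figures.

In the equatorial plane E = kp/r³.
E = (8.99×10⁹)(3.96×10⁻¹⁰) / (0.163)³ = 822.0 N/C.

E ≈ 822 N/C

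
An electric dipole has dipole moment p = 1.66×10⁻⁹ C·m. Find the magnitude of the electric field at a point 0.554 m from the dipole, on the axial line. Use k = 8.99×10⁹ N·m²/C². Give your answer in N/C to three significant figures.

E ≈ 176 N/C

On the dipole axis E = 2kp/r³.
E = 2·(8.99×10⁹)(1.66×10⁻⁹) / (0.554)³ = 175.5 N/C.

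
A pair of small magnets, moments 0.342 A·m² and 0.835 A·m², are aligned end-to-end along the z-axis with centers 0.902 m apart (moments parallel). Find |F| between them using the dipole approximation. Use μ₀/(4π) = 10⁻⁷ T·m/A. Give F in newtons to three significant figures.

On-axis B of dipole 1: B = (μ₀/4π)·2m₁/r³. Force on dipole 2: F = m₂·dB/dr.
dB/dr = −(μ₀/4π)·6m₁/r⁴, so |F| = (μ₀/4π)·6m₁m₂/r⁴.
F = 6(10⁻⁷)(0.342)(0.835)/(0.902)⁴ = 2.588×10⁻⁷ N.

F ≈ 2.59×10⁻⁷ N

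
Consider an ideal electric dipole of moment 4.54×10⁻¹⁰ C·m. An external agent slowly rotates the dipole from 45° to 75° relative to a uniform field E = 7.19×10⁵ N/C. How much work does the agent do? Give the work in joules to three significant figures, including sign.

W ≈ 1.46×10⁻⁴ J

W_ext = ΔU = U(θ₂) − U(θ₁) = −pE cosθ₂ − (−pE cosθ₁) = pE(cosθ₁ − cosθ₂).
W = (4.54×10⁻¹⁰)(7.19×10⁵)·(cos45° − cos75°) = (3.264×10⁻⁴)·(+0.4483) = 1.463×10⁻⁴ J.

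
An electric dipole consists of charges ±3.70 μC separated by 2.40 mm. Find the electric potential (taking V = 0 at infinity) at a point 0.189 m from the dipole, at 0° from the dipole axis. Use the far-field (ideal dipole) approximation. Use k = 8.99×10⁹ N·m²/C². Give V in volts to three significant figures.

Dipole moment p = qd = (3.70×10⁻⁶ C)(0.00240 m) = 8.88×10⁻⁹ C·m.
The dipole potential is V = kp cosθ / r².
V = (8.99×10⁹)(8.88×10⁻⁹)·cos0° / (0.189)² = 2235 V.

V ≈ 2230 V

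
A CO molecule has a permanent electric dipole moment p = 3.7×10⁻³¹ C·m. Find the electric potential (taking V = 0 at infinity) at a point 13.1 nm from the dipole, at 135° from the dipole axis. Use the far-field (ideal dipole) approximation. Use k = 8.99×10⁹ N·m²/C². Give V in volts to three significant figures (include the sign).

V ≈ -1.37×10⁻⁵ V

The dipole potential is V = kp cosθ / r².
V = (8.99×10⁹)(3.70×10⁻³¹)·cos135° / (1.31×10⁻⁸)² = -1.371×10⁻⁵ V.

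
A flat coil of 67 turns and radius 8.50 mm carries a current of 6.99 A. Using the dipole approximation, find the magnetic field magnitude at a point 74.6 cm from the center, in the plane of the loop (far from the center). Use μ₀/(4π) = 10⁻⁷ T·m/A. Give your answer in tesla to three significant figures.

m = NIA = NIπa² = 67·(6.99)·π·(0.00850)² = 0.1063 A·m².
In the equatorial plane B = (μ₀/4π)·m/r³ (half the axial value).
B = (10⁻⁷)·(0.1063) / (0.746)³ = 2.560×10⁻⁸ T.

B ≈ 2.56×10⁻⁸ T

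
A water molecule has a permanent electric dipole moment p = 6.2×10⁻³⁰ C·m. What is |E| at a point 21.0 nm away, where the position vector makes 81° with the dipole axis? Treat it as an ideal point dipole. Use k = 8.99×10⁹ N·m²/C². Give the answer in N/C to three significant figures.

E ≈ 6240 N/C

At angle θ the dipole field magnitude is E = (kp/r³)·√(1 + 3cos²θ).
kp/r³ = (8.99×10⁹)(6.20×10⁻³⁰) / (2.10×10⁻⁸)³ = 6019 N/C.
√(1 + 3cos²81°) = √(1 + 3·0.0245) = √1.0734 ≈ 1.0361.
E ≈ 6019 × 1.036 = 6236 N/C.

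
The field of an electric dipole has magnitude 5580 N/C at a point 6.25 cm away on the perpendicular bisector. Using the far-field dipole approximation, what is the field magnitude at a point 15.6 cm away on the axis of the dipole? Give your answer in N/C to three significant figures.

E ≈ 718 N/C

Dipole fields scale as 1/r³ in the far field.
The axial field is twice the equatorial field at the same r, so the geometry factor is 2/1.
E₂ = E₁ · (2/1) · (r₁/r₂)³ = 5580 · 2 · (6.25/15.6)³.
(r₁/r₂)³ = (0.4006)³ = 0.06431.
E₂ ≈ 717.7 N/C.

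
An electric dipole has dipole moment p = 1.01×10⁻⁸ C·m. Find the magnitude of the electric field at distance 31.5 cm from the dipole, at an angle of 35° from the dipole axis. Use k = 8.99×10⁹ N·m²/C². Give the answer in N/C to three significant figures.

E ≈ 5040 N/C

At angle θ the dipole field magnitude is E = (kp/r³)·√(1 + 3cos²θ).
kp/r³ = (8.99×10⁹)(1.01×10⁻⁸) / (0.315)³ = 2905 N/C.
√(1 + 3cos²35°) = √(1 + 3·0.6710) = √3.0130 ≈ 1.7358.
E ≈ 2905 × 1.736 = 5043 N/C.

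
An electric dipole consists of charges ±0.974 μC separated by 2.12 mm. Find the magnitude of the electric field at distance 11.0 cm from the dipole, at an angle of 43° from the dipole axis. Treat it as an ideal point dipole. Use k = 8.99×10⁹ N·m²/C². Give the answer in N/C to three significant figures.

E ≈ 2.25×10⁴ N/C

Dipole moment p = qd = (9.74×10⁻⁷ C)(0.00212 m) = 2.065×10⁻⁹ C·m.
At angle θ the dipole field magnitude is E = (kp/r³)·√(1 + 3cos²θ).
kp/r³ = (8.99×10⁹)(2.065×10⁻⁹) / (0.110)³ = 1.395×10⁴ N/C.
√(1 + 3cos²43°) = √(1 + 3·0.5349) = √2.6046 ≈ 1.6139.
E ≈ 1.395×10⁴ × 1.614 = 2.251×10⁴ N/C.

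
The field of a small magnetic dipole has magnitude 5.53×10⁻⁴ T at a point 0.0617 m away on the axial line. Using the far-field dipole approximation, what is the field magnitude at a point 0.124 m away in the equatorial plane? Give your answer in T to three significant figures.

B ≈ 3.41×10⁻⁵ T

Dipole fields scale as 1/r³ in the far field.
The axial field is twice the equatorial field at the same r, so the geometry factor is 1/2.
B₂ = B₁ · (1/2) · (r₁/r₂)³ = 5.53×10⁻⁴ · 0.5 · (0.0617/0.124)³.
(r₁/r₂)³ = (0.4976)³ = 0.1232.
B₂ ≈ 3.406×10⁻⁵ T.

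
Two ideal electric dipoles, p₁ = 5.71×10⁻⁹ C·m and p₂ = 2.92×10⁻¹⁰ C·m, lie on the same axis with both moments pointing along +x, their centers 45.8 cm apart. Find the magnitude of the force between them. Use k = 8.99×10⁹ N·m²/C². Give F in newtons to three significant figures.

F ≈ 2.04×10⁻⁶ N

On-axis field of dipole 1 at distance r: E = 2kp₁/r³. Force on dipole 2 is F = p₂·dE/dr (gradient along axis).
dE/dr = −6kp₁/r⁴, so |F| = 6kp₁p₂/r⁴ (attractive for aligned moments).
F = 6(8.99×10⁹)(5.71×10⁻⁹)(2.92×10⁻¹⁰)/(0.458)⁴ = 2.044×10⁻⁶ N.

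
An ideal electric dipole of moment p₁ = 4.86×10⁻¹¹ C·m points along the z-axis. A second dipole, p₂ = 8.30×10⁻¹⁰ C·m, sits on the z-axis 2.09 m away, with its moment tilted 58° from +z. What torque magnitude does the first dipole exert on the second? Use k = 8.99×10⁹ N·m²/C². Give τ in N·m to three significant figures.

τ ≈ 6.74×10⁻¹¹ N·m

The second dipole sits on the axis of the first, so the field there is axial: E₁ = 2kp₁/r³ along +z.
E₁ = 2(8.99×10⁹)(4.86×10⁻¹¹)/(2.09)³ = 0.09572 N/C.
Torque on the second dipole: τ = p₂ E₁ sinθ.
τ = (8.30×10⁻¹⁰)(0.09572)·sin58° = 6.737×10⁻¹¹ N·m.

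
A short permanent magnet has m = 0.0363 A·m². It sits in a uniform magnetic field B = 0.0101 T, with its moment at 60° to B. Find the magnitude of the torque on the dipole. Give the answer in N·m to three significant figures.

Torque on a magnetic dipole: τ = mB sinθ.
τ = (0.0363)(0.0101)·sin60° = 3.175×10⁻⁴ N·m.

τ ≈ 3.18×10⁻⁴ N·m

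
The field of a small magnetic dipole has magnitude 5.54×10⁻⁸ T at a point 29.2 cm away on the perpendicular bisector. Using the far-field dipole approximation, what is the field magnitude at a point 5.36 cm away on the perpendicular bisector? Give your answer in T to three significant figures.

Dipole fields scale as 1/r³ in the far field; the geometry is the same at both points.
B₂ = B₁ · (r₁/r₂)³ = 5.54×10⁻⁸ · (29.2/5.36)³.
(r₁/r₂)³ = (5.448)³ = 161.7.
B₂ ≈ 8.957×10⁻⁶ T.

B ≈ 8.96×10⁻⁶ T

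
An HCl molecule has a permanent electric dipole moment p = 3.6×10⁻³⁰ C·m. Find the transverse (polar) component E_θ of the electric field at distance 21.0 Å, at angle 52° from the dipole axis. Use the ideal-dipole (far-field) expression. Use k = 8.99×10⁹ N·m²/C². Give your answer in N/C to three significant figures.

E_θ ≈ 2.75×10⁶ N/C

For a dipole, E_θ = (kp sinθ)/r³.
kp/r³ = (8.99×10⁹)(3.60×10⁻³⁰)/(2.10×10⁻⁹)³ = 3.495×10⁶ N/C.
E_θ = 3.495×10⁶·sin52° = 2.754×10⁶ N/C.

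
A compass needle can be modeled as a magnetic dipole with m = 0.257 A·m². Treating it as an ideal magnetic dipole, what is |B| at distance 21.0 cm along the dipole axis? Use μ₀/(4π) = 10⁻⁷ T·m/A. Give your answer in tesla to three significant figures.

On axis B = (μ₀/4π)·2m/r³.
B = 2·(10⁻⁷)·(0.257) / (0.210)³ = 5.550×10⁻⁶ T.

B ≈ 5.55×10⁻⁶ T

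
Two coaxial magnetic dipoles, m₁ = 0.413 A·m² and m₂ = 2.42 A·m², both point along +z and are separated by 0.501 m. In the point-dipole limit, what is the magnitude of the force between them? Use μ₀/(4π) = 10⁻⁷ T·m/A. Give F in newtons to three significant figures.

On-axis B of dipole 1: B = (μ₀/4π)·2m₁/r³. Force on dipole 2: F = m₂·dB/dr.
dB/dr = −(μ₀/4π)·6m₁/r⁴, so |F| = (μ₀/4π)·6m₁m₂/r⁴.
F = 6(10⁻⁷)(0.413)(2.42)/(0.501)⁴ = 9.518×10⁻⁶ N.

F ≈ 9.52×10⁻⁶ N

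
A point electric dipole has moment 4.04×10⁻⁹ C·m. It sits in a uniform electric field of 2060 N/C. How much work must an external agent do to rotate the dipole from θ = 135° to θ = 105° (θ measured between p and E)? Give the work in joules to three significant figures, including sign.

W_ext = ΔU = U(θ₂) − U(θ₁) = −pE cosθ₂ − (−pE cosθ₁) = pE(cosθ₁ − cosθ₂).
W = (4.04×10⁻⁹)(2060)·(cos135° − cos105°) = (8.322×10⁻⁶)·(-0.4483) = -3.731×10⁻⁶ J.

W ≈ -3.73×10⁻⁶ J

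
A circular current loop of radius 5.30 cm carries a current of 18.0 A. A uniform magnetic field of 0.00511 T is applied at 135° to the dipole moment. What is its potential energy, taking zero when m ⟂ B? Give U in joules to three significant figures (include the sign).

U ≈ 5.74×10⁻⁴ J

Magnetic moment m = IA = Iπa² = (18.0)·π·(0.0530)² = 0.1588 A·m².
U = −m·B = −mB cosθ.
U = −(0.1588)(0.00511)·cos135° = 5.738×10⁻⁴ J.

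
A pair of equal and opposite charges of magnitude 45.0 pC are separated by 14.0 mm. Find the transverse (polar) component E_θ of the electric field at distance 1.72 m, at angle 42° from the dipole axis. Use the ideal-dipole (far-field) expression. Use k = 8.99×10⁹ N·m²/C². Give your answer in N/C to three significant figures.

E_θ ≈ 7.45×10⁻⁴ N/C

Dipole moment p = qd = (4.50×10⁻¹¹ C)(0.0140 m) = 6.30×10⁻¹³ C·m.
For a dipole, E_θ = (kp sinθ)/r³.
kp/r³ = (8.99×10⁹)(6.30×10⁻¹³)/(1.72)³ = 0.001113 N/C.
E_θ = 0.001113·sin42° = 7.448×10⁻⁴ N/C.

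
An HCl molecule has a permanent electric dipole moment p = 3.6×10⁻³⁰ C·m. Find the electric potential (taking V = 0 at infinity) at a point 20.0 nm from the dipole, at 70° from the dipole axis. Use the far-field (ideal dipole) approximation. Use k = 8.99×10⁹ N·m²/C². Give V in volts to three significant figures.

The dipole potential is V = kp cosθ / r².
V = (8.99×10⁹)(3.60×10⁻³⁰)·cos70° / (2.00×10⁻⁸)² = 2.767×10⁻⁵ V.

V ≈ 2.77×10⁻⁵ V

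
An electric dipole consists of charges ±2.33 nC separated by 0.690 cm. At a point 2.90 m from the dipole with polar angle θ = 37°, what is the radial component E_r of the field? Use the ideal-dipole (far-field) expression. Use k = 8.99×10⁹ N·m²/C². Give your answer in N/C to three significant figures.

Dipole moment p = qd = (2.33×10⁻⁹ C)(0.00690 m) = 1.608×10⁻¹¹ C·m.
For a dipole, E_r = (2kp cosθ)/r³.
kp/r³ = (8.99×10⁹)(1.608×10⁻¹¹)/(2.90)³ = 0.005927 N/C.
E_r = 2·0.005927·cos37° = 0.009467 N/C.

E_r ≈ 0.00947 N/C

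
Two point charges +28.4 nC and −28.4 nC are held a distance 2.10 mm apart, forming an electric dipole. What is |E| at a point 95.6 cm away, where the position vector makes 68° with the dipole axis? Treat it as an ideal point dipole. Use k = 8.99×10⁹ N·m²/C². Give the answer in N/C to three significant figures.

Dipole moment p = qd = (2.84×10⁻⁸ C)(0.00210 m) = 5.964×10⁻¹¹ C·m.
At angle θ the dipole field magnitude is E = (kp/r³)·√(1 + 3cos²θ).
kp/r³ = (8.99×10⁹)(5.964×10⁻¹¹) / (0.956)³ = 0.6137 N/C.
√(1 + 3cos²68°) = √(1 + 3·0.1403) = √1.4210 ≈ 1.1921.
E ≈ 0.6137 × 1.192 = 0.7315 N/C.

E ≈ 0.732 N/C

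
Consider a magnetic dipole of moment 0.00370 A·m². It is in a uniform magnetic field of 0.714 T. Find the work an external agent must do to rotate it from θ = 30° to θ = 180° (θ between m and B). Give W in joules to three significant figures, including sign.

W ≈ 0.00493 J

W_ext = ΔU = −mB cosθ₂ + mB cosθ₁ = mB(cosθ₁ − cosθ₂).
W = (0.00370)(0.714)·(cos30° − cos180°) = (0.002642)·(+1.8660) = 0.004930 J.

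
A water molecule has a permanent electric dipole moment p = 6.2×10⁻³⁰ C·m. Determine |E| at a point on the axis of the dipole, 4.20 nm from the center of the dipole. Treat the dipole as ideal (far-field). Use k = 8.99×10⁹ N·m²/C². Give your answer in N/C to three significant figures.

E ≈ 1.50×10⁶ N/C

On the dipole axis E = 2kp/r³.
E = 2·(8.99×10⁹)(6.20×10⁻³⁰) / (4.20×10⁻⁹)³ = 1.505×10⁶ N/C.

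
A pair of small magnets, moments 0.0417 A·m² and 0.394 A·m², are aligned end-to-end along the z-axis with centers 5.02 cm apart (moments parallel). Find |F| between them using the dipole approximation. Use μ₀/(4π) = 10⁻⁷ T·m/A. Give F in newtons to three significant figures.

On-axis B of dipole 1: B = (μ₀/4π)·2m₁/r³. Force on dipole 2: F = m₂·dB/dr.
dB/dr = −(μ₀/4π)·6m₁/r⁴, so |F| = (μ₀/4π)·6m₁m₂/r⁴.
F = 6(10⁻⁷)(0.0417)(0.394)/(0.0502)⁴ = 0.001552 N.

F ≈ 0.00155 N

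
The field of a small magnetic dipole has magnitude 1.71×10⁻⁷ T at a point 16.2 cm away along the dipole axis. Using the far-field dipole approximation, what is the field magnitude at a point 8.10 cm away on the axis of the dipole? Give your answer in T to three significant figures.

B ≈ 1.37×10⁻⁶ T

Dipole fields scale as 1/r³ in the far field; the geometry is the same at both points.
B₂ = B₁ · (r₁/r₂)³ = 1.71×10⁻⁷ · (16.2/8.10)³.
(r₁/r₂)³ = (2)³ = 8.
B₂ ≈ 1.368×10⁻⁶ T.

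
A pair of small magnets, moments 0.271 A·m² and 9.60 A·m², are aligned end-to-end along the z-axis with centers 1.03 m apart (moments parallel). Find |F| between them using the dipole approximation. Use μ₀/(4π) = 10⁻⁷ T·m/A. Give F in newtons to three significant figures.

On-axis B of dipole 1: B = (μ₀/4π)·2m₁/r³. Force on dipole 2: F = m₂·dB/dr.
dB/dr = −(μ₀/4π)·6m₁/r⁴, so |F| = (μ₀/4π)·6m₁m₂/r⁴.
F = 6(10⁻⁷)(0.271)(9.60)/(1.03)⁴ = 1.387×10⁻⁶ N.

F ≈ 1.39×10⁻⁶ N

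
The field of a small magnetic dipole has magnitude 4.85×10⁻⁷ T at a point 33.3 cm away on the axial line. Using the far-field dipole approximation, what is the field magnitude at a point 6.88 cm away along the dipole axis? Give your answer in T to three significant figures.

B ≈ 5.50×10⁻⁵ T

Dipole fields scale as 1/r³ in the far field; the geometry is the same at both points.
B₂ = B₁ · (r₁/r₂)³ = 4.85×10⁻⁷ · (33.3/6.88)³.
(r₁/r₂)³ = (4.84)³ = 113.4.
B₂ ≈ 5.499×10⁻⁵ T.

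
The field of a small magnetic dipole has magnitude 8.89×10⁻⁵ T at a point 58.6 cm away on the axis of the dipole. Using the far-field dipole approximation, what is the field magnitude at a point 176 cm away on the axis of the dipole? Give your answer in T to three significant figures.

Dipole fields scale as 1/r³ in the far field; the geometry is the same at both points.
B₂ = B₁ · (r₁/r₂)³ = 8.89×10⁻⁵ · (58.6/176)³.
(r₁/r₂)³ = (0.333)³ = 0.03691.
B₂ ≈ 3.281×10⁻⁶ T.

B ≈ 3.28×10⁻⁶ T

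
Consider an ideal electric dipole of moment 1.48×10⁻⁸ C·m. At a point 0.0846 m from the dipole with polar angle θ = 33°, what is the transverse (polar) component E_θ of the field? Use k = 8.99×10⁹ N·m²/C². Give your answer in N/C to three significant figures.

For a dipole, E_θ = (kp sinθ)/r³.
kp/r³ = (8.99×10⁹)(1.48×10⁻⁸)/(0.0846)³ = 2.197×10⁵ N/C.
E_θ = 2.197×10⁵·sin33° = 1.197×10⁵ N/C.

E_θ ≈ 1.20×10⁵ N/C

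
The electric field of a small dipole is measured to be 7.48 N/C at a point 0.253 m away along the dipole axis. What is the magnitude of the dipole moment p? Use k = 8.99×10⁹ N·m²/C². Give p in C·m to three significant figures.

On axis E = 2kp/r³, so p = Er³/(2k).
p = (7.48)·(0.253)³ / (2·8.99×10⁹) = 6.737×10⁻¹² C·m.

p ≈ 6.74×10⁻¹² C·m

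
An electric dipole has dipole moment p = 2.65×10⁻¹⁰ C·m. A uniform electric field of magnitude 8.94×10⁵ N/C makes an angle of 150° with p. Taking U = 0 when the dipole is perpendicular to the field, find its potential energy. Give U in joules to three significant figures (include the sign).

U = −p·E = −pE cosθ.
U = −(2.65×10⁻¹⁰)(8.94×10⁵)·cos150° = 2.052×10⁻⁴ J.

U ≈ 2.05×10⁻⁴ J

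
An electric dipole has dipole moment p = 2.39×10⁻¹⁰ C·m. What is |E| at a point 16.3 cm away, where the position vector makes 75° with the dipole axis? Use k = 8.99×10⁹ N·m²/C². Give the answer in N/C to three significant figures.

E ≈ 544 N/C

At angle θ the dipole field magnitude is E = (kp/r³)·√(1 + 3cos²θ).
kp/r³ = (8.99×10⁹)(2.39×10⁻¹⁰) / (0.163)³ = 496.1 N/C.
√(1 + 3cos²75°) = √(1 + 3·0.0670) = √1.2010 ≈ 1.0959.
E ≈ 496.1 × 1.096 = 543.7 N/C.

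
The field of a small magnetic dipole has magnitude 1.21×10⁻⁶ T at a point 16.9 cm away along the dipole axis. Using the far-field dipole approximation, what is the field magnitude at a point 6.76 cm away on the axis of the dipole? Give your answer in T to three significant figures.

Dipole fields scale as 1/r³ in the far field; the geometry is the same at both points.
B₂ = B₁ · (r₁/r₂)³ = 1.21×10⁻⁶ · (16.9/6.76)³.
(r₁/r₂)³ = (2.5)³ = 15.62.
B₂ ≈ 1.891×10⁻⁵ T.

B ≈ 1.89×10⁻⁵ T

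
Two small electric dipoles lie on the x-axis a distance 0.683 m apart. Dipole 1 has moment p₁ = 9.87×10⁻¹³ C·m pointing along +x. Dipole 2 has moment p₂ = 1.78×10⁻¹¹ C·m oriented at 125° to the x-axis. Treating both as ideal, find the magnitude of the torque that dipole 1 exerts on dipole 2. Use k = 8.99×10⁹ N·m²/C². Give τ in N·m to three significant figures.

The second dipole sits on the axis of the first, so the field there is axial: E₁ = 2kp₁/r³ along +x.
E₁ = 2(8.99×10⁹)(9.87×10⁻¹³)/(0.683)³ = 0.05570 N/C.
Torque on the second dipole: τ = p₂ E₁ sinθ.
τ = (1.78×10⁻¹¹)(0.05570)·sin125° = 8.121×10⁻¹³ N·m.

τ ≈ 8.12×10⁻¹³ N·m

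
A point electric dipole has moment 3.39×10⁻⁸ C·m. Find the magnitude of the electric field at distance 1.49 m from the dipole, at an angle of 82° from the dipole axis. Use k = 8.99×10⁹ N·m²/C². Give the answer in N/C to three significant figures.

At angle θ the dipole field magnitude is E = (kp/r³)·√(1 + 3cos²θ).
kp/r³ = (8.99×10⁹)(3.39×10⁻⁸) / (1.49)³ = 92.13 N/C.
√(1 + 3cos²82°) = √(1 + 3·0.0194) = √1.0581 ≈ 1.0286.
E ≈ 92.13 × 1.029 = 94.77 N/C.

E ≈ 94.8 N/C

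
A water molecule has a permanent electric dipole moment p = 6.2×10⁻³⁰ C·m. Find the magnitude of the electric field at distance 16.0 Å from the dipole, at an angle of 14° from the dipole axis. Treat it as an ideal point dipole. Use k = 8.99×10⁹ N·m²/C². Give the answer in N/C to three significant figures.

At angle θ the dipole field magnitude is E = (kp/r³)·√(1 + 3cos²θ).
kp/r³ = (8.99×10⁹)(6.20×10⁻³⁰) / (1.60×10⁻⁹)³ = 1.361×10⁷ N/C.
√(1 + 3cos²14°) = √(1 + 3·0.9415) = √3.8244 ≈ 1.9556.
E ≈ 1.361×10⁷ × 1.956 = 2.661×10⁷ N/C.

E ≈ 2.66×10⁷ N/C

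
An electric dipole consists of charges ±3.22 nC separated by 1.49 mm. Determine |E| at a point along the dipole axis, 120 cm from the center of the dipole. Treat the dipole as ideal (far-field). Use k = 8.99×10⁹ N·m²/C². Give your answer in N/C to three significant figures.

E ≈ 0.0499 N/C

Dipole moment p = qd = (3.22×10⁻⁹ C)(0.00149 m) = 4.798×10⁻¹² C·m.
On the dipole axis E = 2kp/r³.
E = 2·(8.99×10⁹)(4.798×10⁻¹²) / (1.20)³ = 0.04992 N/C.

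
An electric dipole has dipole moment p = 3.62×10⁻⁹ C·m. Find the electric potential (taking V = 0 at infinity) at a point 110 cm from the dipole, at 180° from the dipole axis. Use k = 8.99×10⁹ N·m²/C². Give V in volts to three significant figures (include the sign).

V ≈ -26.9 V

The dipole potential is V = kp cosθ / r².
V = (8.99×10⁹)(3.62×10⁻⁹)·cos180° / (1.10)² = -26.90 V.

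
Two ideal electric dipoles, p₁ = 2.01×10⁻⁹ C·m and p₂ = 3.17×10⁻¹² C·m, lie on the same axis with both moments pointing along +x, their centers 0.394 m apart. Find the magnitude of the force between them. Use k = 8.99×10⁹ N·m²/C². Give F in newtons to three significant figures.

F ≈ 1.43×10⁻⁸ N

On-axis field of dipole 1 at distance r: E = 2kp₁/r³. Force on dipole 2 is F = p₂·dE/dr (gradient along axis).
dE/dr = −6kp₁/r⁴, so |F| = 6kp₁p₂/r⁴ (attractive for aligned moments).
F = 6(8.99×10⁹)(2.01×10⁻⁹)(3.17×10⁻¹²)/(0.394)⁴ = 1.426×10⁻⁸ N.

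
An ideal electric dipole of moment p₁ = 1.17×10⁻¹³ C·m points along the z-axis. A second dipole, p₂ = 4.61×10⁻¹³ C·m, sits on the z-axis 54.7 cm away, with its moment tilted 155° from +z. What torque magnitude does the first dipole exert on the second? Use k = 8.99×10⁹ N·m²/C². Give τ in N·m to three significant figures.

τ ≈ 2.50×10⁻¹⁵ N·m

The second dipole sits on the axis of the first, so the field there is axial: E₁ = 2kp₁/r³ along +z.
E₁ = 2(8.99×10⁹)(1.17×10⁻¹³)/(0.547)³ = 0.01285 N/C.
Torque on the second dipole: τ = p₂ E₁ sinθ.
τ = (4.61×10⁻¹³)(0.01285)·sin155° = 2.504×10⁻¹⁵ N·m.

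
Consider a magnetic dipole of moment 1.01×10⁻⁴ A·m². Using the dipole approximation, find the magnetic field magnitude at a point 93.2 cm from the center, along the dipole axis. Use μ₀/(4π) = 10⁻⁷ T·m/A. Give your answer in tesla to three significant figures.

B ≈ 2.50×10⁻¹¹ T

On axis B = (μ₀/4π)·2m/r³.
B = 2·(10⁻⁷)·(1.01×10⁻⁴) / (0.932)³ = 2.495×10⁻¹¹ T.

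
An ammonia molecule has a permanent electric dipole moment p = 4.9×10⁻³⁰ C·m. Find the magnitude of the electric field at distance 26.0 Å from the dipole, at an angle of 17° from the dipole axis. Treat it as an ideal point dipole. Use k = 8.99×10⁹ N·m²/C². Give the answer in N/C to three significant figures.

At angle θ the dipole field magnitude is E = (kp/r³)·√(1 + 3cos²θ).
kp/r³ = (8.99×10⁹)(4.90×10⁻³⁰) / (2.60×10⁻⁹)³ = 2.506×10⁶ N/C.
√(1 + 3cos²17°) = √(1 + 3·0.9145) = √3.7436 ≈ 1.9348.
E ≈ 2.506×10⁶ × 1.935 = 4.849×10⁶ N/C.

E ≈ 4.85×10⁶ N/C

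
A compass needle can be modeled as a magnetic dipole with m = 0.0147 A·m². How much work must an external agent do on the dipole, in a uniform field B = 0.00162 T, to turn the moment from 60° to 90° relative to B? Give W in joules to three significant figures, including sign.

W ≈ 1.19×10⁻⁵ J

W_ext = ΔU = −mB cosθ₂ + mB cosθ₁ = mB(cosθ₁ − cosθ₂).
W = (0.0147)(0.00162)·(cos60° − cos90°) = (2.381×10⁻⁵)·(+0.5000) = 1.191×10⁻⁵ J.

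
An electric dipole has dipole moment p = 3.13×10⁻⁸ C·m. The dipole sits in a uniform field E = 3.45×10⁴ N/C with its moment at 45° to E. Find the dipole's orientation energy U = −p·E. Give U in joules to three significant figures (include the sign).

U = −p·E = −pE cosθ.
U = −(3.13×10⁻⁸)(3.45×10⁴)·cos45° = -7.636×10⁻⁴ J.

U ≈ -7.64×10⁻⁴ J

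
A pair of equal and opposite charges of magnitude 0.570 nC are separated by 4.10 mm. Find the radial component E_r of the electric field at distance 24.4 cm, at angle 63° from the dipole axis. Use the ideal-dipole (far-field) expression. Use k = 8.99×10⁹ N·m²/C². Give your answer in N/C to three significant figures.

E_r ≈ 1.31 N/C

Dipole moment p = qd = (5.70×10⁻¹⁰ C)(0.00410 m) = 2.337×10⁻¹² C·m.
For a dipole, E_r = (2kp cosθ)/r³.
kp/r³ = (8.99×10⁹)(2.337×10⁻¹²)/(0.244)³ = 1.446 N/C.
E_r = 2·1.446·cos63° = 1.313 N/C.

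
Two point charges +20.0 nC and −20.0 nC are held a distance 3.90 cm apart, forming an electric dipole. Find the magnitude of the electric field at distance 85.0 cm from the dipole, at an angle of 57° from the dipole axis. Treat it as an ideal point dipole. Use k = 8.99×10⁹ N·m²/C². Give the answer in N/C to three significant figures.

E ≈ 15.7 N/C

Dipole moment p = qd = (2.00×10⁻⁸ C)(0.0390 m) = 7.80×10⁻¹⁰ C·m.
At angle θ the dipole field magnitude is E = (kp/r³)·√(1 + 3cos²θ).
kp/r³ = (8.99×10⁹)(7.80×10⁻¹⁰) / (0.850)³ = 11.42 N/C.
√(1 + 3cos²57°) = √(1 + 3·0.2966) = √1.8899 ≈ 1.3747.
E ≈ 11.42 × 1.375 = 15.70 N/C.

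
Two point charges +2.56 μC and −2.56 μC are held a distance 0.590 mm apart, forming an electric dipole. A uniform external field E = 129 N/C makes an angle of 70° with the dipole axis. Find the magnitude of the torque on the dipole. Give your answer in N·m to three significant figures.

Dipole moment p = qd = (2.56×10⁻⁶ C)(5.90×10⁻⁴ m) = 1.51×10⁻⁹ C·m.
Torque on an electric dipole: τ = pE sinθ.
τ = (1.51×10⁻⁹)(129)·sin70° = 1.830×10⁻⁷ N·m.

τ ≈ 1.83×10⁻⁷ N·m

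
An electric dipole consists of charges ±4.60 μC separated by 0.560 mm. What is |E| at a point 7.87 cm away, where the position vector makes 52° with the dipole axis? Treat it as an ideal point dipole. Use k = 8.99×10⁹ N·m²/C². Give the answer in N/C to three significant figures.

E ≈ 6.95×10⁴ N/C

Dipole moment p = qd = (4.60×10⁻⁶ C)(5.60×10⁻⁴ m) = 2.576×10⁻⁹ C·m.
At angle θ the dipole field magnitude is E = (kp/r³)·√(1 + 3cos²θ).
kp/r³ = (8.99×10⁹)(2.576×10⁻⁹) / (0.0787)³ = 4.751×10⁴ N/C.
√(1 + 3cos²52°) = √(1 + 3·0.3790) = √2.1371 ≈ 1.4619.
E ≈ 4.751×10⁴ × 1.462 = 6.945×10⁴ N/C.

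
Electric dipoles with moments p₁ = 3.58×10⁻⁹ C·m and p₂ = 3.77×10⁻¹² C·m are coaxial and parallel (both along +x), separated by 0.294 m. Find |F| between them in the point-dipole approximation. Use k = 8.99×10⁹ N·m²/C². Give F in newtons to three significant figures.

F ≈ 9.74×10⁻⁸ N

On-axis field of dipole 1 at distance r: E = 2kp₁/r³. Force on dipole 2 is F = p₂·dE/dr (gradient along axis).
dE/dr = −6kp₁/r⁴, so |F| = 6kp₁p₂/r⁴ (attractive for aligned moments).
F = 6(8.99×10⁹)(3.58×10⁻⁹)(3.77×10⁻¹²)/(0.294)⁴ = 9.744×10⁻⁸ N.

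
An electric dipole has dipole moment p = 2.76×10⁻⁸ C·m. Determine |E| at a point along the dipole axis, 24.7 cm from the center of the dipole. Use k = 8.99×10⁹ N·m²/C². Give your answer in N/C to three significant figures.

E ≈ 3.29×10⁴ N/C

On the dipole axis E = 2kp/r³.
E = 2·(8.99×10⁹)(2.76×10⁻⁸) / (0.247)³ = 3.293×10⁴ N/C.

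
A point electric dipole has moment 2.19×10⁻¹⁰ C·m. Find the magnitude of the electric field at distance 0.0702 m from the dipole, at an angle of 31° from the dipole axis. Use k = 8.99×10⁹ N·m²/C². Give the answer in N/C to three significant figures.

At angle θ the dipole field magnitude is E = (kp/r³)·√(1 + 3cos²θ).
kp/r³ = (8.99×10⁹)(2.19×10⁻¹⁰) / (0.0702)³ = 5691 N/C.
√(1 + 3cos²31°) = √(1 + 3·0.7347) = √3.2042 ≈ 1.7900.
E ≈ 5691 × 1.790 = 1.019×10⁴ N/C.

E ≈ 1.02×10⁴ N/C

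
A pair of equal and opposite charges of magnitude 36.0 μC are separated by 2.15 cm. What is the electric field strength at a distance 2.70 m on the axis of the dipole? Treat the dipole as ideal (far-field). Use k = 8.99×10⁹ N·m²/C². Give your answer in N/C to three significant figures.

E ≈ 707 N/C

Dipole moment p = qd = (3.60×10⁻⁵ C)(0.0215 m) = 7.74×10⁻⁷ C·m.
On the dipole axis E = 2kp/r³.
E = 2·(8.99×10⁹)(7.74×10⁻⁷) / (2.70)³ = 707.0 N/C.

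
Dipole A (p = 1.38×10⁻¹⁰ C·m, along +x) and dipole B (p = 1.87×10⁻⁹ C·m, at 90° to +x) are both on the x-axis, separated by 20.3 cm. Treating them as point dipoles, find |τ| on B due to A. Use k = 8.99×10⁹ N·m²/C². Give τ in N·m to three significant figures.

The second dipole sits on the axis of the first, so the field there is axial: E₁ = 2kp₁/r³ along +x.
E₁ = 2(8.99×10⁹)(1.38×10⁻¹⁰)/(0.203)³ = 296.6 N/C.
Torque on the second dipole: τ = p₂ E₁ sinθ.
τ = (1.87×10⁻⁹)(296.6)·sin90° = 5.547×10⁻⁷ N·m.

τ ≈ 5.55×10⁻⁷ N·m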